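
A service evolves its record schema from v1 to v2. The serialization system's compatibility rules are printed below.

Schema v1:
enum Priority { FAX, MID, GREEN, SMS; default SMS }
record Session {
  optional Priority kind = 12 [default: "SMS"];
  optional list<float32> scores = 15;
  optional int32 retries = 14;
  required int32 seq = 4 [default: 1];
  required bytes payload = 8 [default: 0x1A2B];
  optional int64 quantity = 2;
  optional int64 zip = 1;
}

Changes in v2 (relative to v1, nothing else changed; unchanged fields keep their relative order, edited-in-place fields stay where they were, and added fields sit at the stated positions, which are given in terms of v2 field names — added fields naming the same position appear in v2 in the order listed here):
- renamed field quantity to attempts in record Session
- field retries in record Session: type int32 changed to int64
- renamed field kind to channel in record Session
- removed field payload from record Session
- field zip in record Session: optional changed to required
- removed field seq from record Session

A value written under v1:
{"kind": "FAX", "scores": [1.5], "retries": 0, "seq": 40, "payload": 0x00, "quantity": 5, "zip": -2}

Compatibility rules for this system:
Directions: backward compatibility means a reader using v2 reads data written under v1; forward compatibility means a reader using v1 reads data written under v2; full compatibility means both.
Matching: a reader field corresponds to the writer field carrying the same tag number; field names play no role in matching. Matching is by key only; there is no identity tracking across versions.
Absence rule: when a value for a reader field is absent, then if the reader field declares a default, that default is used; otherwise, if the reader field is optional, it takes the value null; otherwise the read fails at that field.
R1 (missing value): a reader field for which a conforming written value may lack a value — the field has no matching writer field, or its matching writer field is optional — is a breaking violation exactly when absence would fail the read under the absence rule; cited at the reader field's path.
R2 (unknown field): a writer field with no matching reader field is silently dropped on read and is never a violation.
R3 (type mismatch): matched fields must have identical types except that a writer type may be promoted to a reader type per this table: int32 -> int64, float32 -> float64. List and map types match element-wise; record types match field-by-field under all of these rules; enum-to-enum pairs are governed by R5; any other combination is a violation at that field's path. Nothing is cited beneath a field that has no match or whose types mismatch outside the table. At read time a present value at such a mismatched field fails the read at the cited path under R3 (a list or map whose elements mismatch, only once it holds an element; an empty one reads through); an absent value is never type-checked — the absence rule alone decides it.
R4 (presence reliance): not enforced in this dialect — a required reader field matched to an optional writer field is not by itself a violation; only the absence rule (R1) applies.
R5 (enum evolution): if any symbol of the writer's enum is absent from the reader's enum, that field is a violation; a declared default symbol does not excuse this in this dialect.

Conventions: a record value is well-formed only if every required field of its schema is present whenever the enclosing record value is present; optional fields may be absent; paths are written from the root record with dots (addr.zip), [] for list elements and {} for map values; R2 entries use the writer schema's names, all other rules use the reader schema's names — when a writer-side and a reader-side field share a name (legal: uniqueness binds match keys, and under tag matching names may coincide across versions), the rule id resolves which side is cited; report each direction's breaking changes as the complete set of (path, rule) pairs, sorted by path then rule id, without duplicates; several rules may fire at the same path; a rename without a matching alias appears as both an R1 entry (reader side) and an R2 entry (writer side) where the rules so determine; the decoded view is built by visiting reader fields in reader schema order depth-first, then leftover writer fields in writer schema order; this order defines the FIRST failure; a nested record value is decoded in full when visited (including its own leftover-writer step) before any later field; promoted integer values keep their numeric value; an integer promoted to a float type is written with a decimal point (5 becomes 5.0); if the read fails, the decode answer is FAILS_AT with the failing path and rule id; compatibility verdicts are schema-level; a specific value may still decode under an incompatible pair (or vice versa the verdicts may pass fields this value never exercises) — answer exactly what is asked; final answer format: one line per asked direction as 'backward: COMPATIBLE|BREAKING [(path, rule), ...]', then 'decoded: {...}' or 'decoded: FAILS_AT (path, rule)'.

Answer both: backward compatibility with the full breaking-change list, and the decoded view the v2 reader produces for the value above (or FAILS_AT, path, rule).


backward: BREAKING [(zip, R1)]; decoded: {"channel": "FAX", "scores": [1.5], "retries": 0, "attempts": 5, "zip": -2}

the writer's type comes first in each Session pair
backward pass over Session, reader schema v2, writer schema v1:
  channel <- kind (Priority -> Priority, writer optional)
  scores <- scores (list<float32> -> list<float32>, writer optional)
  retries <- retries (int32 -> int64, writer optional)
  attempts <- quantity (int64 -> int64, writer optional)
  zip <- zip (int64 -> int64, writer optional)
  writer seq: unknown to reader
  writer payload: unknown to reader
  rule R1 violated at zip
  backward on Session therefore BREAKING (1)
decoding the Session value with the v2 reader:
  channel := "FAX" (from writer kind)
  scores := [1.5]
  retries := 0 (int32 -> int64)
  attempts := 5 (from writer quantity)
  zip := -2
  writer seq: no reader field; dropped
  writer payload: no reader field; dropped
  => decoded: {"channel": "FAX", "scores": [1.5], "retries": 0, "attempts": 5, "zip": -2}
remaining Session differences; none change what is asked:
  field retries in record Session: type int32 changed to int64 -> affects forward compatibility only, which is not asked


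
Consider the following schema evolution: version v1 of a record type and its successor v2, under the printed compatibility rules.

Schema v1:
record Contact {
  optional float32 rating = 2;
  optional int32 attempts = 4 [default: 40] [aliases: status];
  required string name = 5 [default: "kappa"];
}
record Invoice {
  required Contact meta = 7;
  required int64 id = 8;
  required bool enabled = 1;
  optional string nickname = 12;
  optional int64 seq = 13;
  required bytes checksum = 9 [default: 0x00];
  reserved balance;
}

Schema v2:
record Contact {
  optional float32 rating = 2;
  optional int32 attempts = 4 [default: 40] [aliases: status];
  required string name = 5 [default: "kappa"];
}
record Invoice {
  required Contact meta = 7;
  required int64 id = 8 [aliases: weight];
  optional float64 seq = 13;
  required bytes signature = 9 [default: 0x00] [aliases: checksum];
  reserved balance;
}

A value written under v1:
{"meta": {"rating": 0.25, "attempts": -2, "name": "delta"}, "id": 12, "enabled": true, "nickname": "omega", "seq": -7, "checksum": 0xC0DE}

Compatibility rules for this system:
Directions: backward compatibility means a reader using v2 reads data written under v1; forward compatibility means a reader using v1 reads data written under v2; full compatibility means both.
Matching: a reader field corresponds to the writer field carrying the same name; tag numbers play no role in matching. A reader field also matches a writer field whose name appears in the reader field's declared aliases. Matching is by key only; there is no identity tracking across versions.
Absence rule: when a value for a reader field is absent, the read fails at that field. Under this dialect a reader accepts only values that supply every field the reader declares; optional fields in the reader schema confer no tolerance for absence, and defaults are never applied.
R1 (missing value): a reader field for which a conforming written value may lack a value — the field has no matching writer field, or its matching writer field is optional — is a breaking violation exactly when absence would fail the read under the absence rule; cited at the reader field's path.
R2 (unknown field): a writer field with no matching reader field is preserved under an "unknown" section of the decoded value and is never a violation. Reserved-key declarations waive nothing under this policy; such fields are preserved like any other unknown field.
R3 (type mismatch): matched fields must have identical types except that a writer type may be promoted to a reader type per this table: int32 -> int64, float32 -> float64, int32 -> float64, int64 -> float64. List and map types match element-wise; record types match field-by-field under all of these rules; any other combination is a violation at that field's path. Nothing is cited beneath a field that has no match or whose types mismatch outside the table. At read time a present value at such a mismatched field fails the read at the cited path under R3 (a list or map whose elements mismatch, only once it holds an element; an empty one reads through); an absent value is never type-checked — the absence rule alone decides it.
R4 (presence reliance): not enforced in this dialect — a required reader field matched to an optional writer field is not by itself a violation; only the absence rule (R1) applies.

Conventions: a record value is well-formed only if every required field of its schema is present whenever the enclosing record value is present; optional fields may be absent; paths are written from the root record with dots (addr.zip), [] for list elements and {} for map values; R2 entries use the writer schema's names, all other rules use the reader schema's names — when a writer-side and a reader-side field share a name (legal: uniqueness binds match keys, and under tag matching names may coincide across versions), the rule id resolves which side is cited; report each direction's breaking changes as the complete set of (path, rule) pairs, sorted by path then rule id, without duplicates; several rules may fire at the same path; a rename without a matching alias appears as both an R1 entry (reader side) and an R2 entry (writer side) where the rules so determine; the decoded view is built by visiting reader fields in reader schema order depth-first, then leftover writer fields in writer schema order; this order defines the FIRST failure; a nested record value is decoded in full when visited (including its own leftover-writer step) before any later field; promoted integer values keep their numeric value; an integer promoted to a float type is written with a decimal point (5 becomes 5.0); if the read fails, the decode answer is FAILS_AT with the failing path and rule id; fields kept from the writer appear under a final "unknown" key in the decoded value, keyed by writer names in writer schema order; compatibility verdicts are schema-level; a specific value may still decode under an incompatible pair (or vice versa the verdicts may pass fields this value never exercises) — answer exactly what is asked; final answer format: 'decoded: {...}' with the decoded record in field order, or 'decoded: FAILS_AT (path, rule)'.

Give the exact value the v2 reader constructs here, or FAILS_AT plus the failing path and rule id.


in Invoice below, arrows point writer -> reader
migrating the Invoice value to v2:
  meta.rating := 0.25
  meta.attempts := -2
  meta.name := "delta"
  id := 12
  seq := -7.0 (int64 -> float64)
  signature := 0xC0DE (from writer checksum)
  writer enabled: kept under "unknown"
  writer nickname: kept under "unknown"
  => decoded: {"meta": {"rating": 0.25, "attempts": -2, "name": "delta"}, "id": 12, "seq": -7.0, "signature": 0xC0DE, "unknown": {"enabled": true, "nickname": "omega"}}
remaining Invoice differences; none change what is asked:
  field seq in record Invoice: type int64 changed to float64 -> schema-level compatibility only; this Invoice value's decode is unchanged

decoded: {"meta": {"rating": 0.25, "attempts": -2, "name": "delta"}, "id": 12, "seq": -7.0, "signature": 0xC0DE, "unknown": {"enabled": true, "nickname": "omega"}}


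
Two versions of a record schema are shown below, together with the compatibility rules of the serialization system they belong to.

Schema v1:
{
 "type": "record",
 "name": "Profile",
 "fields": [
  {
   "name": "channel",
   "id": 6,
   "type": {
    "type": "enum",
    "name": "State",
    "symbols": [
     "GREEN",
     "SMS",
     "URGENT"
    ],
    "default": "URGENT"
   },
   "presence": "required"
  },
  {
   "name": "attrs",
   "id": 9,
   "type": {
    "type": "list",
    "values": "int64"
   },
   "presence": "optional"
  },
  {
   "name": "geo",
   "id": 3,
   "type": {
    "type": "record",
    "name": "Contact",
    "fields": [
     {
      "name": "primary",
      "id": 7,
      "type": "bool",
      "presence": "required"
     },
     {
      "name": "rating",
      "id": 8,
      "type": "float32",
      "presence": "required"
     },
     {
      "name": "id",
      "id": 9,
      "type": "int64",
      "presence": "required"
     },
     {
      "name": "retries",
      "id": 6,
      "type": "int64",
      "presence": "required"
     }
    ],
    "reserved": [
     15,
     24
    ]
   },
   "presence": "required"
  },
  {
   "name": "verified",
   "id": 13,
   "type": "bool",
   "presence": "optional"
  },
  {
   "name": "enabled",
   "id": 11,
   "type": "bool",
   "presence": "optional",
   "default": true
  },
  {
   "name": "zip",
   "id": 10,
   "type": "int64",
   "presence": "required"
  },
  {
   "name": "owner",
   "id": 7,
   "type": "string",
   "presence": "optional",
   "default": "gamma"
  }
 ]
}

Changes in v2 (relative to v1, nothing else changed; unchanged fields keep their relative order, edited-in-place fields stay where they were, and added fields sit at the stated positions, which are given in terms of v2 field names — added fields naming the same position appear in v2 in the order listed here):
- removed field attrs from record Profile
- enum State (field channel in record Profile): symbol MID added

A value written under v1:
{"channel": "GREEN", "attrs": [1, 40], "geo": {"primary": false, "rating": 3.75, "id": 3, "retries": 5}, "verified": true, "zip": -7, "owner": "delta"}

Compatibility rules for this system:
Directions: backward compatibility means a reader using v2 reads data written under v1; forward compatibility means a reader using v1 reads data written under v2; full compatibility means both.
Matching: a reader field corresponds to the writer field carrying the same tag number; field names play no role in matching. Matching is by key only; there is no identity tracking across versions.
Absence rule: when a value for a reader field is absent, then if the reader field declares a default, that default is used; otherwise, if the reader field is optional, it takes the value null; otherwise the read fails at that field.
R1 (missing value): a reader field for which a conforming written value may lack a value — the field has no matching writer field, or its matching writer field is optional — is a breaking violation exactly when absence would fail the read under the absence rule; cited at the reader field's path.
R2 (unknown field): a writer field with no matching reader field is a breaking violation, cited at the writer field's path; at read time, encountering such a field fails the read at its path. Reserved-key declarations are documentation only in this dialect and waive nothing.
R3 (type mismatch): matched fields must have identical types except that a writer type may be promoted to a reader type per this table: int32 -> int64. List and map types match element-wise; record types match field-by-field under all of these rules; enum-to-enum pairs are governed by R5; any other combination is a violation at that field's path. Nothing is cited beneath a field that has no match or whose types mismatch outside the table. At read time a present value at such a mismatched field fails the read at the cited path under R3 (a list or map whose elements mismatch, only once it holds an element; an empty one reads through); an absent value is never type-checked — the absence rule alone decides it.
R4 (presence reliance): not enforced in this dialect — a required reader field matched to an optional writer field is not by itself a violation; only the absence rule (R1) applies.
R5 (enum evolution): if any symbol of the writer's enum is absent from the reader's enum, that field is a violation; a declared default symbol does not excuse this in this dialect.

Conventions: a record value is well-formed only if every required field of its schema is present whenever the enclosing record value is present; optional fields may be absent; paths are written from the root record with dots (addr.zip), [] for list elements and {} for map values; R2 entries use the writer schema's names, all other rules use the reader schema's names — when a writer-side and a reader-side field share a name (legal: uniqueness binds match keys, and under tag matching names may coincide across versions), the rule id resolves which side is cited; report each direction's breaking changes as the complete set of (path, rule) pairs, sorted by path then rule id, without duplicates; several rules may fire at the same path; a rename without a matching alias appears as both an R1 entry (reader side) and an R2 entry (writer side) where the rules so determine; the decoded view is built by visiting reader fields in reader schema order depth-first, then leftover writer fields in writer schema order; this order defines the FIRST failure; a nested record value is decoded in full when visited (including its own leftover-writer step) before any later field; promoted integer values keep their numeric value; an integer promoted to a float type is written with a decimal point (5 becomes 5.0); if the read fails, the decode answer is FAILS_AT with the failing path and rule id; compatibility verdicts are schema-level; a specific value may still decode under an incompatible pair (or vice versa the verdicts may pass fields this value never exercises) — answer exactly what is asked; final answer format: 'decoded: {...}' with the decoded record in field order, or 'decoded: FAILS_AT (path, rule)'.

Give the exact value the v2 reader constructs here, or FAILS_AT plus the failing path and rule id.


decoded: FAILS_AT (attrs, R2)

arrows below run writer -> reader for Profile
decoding the Profile value with the v2 reader:
  channel := "GREEN"
  geo.primary := false
  geo.rating := 3.75
  geo.id := 3
  geo.retries := 5
  verified := true
  enabled := true (absent -> default)
  zip := -7
  owner := "delta"
  read fails at attrs under R2 (unknown field)
  => FAILS_AT (attrs, R2)
ruling out the remaining Profile differences:
  enum State (field channel in record Profile): symbol MID added -> schema-level compatibility only; this Profile value's decode is unchanged


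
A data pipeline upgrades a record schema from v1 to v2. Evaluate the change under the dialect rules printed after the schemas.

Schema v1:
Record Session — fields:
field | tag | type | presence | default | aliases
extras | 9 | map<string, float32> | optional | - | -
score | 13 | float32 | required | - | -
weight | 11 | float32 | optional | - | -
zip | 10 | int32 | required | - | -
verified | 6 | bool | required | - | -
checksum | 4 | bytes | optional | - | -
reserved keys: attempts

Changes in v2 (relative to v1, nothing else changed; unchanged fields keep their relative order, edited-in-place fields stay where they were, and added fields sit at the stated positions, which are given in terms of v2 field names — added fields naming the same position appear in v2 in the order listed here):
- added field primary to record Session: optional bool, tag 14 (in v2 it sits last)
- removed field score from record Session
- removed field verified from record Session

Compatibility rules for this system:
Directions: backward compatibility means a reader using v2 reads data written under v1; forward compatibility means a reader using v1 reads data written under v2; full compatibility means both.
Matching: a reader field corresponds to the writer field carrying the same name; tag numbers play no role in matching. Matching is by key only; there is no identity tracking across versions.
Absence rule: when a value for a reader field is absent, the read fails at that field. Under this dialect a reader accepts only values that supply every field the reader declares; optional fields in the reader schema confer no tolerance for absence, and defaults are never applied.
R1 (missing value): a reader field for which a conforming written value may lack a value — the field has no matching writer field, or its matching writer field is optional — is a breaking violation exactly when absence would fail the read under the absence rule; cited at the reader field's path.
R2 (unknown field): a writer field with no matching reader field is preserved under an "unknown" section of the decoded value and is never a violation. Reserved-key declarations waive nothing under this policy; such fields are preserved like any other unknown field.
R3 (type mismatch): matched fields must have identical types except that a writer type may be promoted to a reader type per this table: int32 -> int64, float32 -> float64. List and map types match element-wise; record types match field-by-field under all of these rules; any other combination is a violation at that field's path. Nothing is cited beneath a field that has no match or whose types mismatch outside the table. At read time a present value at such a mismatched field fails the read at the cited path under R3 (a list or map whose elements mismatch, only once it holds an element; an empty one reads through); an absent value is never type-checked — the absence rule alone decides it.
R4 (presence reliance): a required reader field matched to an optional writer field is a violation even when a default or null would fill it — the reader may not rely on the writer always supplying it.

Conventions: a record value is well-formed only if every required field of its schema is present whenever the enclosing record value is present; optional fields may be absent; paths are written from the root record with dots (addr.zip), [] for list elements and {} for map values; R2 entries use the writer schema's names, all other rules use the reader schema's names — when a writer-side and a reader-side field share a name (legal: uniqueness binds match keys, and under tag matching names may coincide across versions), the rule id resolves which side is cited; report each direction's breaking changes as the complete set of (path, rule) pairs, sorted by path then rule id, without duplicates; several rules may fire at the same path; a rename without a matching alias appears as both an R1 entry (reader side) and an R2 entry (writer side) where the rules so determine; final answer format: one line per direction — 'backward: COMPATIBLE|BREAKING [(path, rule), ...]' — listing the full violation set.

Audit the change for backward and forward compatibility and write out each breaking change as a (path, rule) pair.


in Session below, arrows point writer -> reader
backward on Session — v2 reading data written by v1:
  writer optional, map<string, float32> -> map<string, float32>: reader extras maps from writer extras
  writer optional, float32 -> float32: reader weight maps from writer weight
  writer required, int32 -> int32: reader zip maps from writer zip
  writer optional, bytes -> bytes: reader checksum maps from writer checksum
  primary: no writer-side match
  score (writer side), unknown to reader
  verified (writer side), unknown to reader
  rule R1 violated at checksum
  rule R1 violated at extras
  rule R1 violated at primary
  rule R1 violated at weight
  backward on Session therefore BREAKING (4)
forward on Session — v1 reading data written by v2:
  writer optional, map<string, float32> -> map<string, float32>: reader extras maps from writer extras
  score: no writer-side match
  writer optional, float32 -> float32: reader weight maps from writer weight
  writer required, int32 -> int32: reader zip maps from writer zip
  verified: no writer-side match
  writer optional, bytes -> bytes: reader checksum maps from writer checksum
  primary (writer side), unknown to reader
  rule R1 violated at checksum
  rule R1 violated at extras
  rule R1 violated at score
  rule R1 violated at verified
  rule R1 violated at weight
  forward on Session therefore BREAKING (5)

backward: BREAKING [(checksum, R1), (extras, R1), (primary, R1), (weight, R1)]; forward: BREAKING [(checksum, R1), (extras, R1), (score, R1), (verified, R1), (weight, R1)]


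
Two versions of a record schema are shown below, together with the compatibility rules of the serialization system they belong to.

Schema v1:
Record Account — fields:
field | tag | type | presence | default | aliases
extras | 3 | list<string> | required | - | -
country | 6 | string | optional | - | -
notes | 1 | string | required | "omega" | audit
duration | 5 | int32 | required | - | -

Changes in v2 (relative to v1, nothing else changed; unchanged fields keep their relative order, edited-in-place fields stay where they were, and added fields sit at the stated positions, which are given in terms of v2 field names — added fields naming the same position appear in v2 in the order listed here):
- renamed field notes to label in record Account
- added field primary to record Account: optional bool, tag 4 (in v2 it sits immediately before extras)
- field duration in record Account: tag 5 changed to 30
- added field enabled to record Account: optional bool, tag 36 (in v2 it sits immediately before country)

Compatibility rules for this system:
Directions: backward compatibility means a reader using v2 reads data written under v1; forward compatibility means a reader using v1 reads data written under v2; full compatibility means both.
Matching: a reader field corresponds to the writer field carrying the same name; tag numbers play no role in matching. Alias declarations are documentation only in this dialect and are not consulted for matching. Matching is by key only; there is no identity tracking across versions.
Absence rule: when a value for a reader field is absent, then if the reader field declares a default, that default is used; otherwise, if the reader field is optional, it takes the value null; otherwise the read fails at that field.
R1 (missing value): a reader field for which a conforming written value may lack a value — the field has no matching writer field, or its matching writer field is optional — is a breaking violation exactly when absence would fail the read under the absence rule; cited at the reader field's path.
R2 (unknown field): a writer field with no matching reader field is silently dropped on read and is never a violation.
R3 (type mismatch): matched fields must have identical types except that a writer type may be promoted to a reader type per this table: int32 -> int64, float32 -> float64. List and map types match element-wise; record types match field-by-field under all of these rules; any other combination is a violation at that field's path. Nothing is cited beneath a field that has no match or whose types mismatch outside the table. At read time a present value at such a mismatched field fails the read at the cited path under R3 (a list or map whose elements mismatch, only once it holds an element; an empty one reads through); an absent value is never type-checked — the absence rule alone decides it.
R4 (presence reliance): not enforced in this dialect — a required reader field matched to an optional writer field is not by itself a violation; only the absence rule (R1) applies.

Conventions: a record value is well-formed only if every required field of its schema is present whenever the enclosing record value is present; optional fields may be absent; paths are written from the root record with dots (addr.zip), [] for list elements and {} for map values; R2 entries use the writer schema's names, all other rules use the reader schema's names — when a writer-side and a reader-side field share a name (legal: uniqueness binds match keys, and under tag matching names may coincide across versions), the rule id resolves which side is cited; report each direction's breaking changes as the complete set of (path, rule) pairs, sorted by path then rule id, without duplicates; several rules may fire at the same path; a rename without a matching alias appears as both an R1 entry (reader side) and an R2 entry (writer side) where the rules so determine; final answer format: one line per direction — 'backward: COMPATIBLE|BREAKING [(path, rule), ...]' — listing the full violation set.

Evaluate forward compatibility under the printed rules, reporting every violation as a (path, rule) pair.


forward: COMPATIBLE []

arrows below run writer -> reader for Account
forward pass over Account, reader schema v1, writer schema v2:
  writer required, list<string> -> list<string>: reader extras maps from writer extras
  writer optional, string -> string: reader country maps from writer country
  notes: no writer-side match
  writer required, int32 -> int32: reader duration maps from writer duration
  writer primary: unknown to reader
  writer enabled: unknown to reader
  writer label: unknown to reader
  => no violations; forward on Account: COMPATIBLE
the rest of the Account diff is inert for this question:
  renamed field notes to label in record Account -> no rule fires on it in Account's dialect; the asked verdict holds
  added field enabled to record Account: optional bool, tag 36 (in v2 it sits immediately before country) -> no rule fires on it in Account's dialect; the asked verdict holds
  field duration in record Account: tag 5 changed to 30 -> no rule fires on it in Account's dialect; the asked verdict holds
  added field primary to record Account: optional bool, tag 4 (in v2 it sits immediately before extras) -> no rule fires on it in Account's dialect; the asked verdict holds


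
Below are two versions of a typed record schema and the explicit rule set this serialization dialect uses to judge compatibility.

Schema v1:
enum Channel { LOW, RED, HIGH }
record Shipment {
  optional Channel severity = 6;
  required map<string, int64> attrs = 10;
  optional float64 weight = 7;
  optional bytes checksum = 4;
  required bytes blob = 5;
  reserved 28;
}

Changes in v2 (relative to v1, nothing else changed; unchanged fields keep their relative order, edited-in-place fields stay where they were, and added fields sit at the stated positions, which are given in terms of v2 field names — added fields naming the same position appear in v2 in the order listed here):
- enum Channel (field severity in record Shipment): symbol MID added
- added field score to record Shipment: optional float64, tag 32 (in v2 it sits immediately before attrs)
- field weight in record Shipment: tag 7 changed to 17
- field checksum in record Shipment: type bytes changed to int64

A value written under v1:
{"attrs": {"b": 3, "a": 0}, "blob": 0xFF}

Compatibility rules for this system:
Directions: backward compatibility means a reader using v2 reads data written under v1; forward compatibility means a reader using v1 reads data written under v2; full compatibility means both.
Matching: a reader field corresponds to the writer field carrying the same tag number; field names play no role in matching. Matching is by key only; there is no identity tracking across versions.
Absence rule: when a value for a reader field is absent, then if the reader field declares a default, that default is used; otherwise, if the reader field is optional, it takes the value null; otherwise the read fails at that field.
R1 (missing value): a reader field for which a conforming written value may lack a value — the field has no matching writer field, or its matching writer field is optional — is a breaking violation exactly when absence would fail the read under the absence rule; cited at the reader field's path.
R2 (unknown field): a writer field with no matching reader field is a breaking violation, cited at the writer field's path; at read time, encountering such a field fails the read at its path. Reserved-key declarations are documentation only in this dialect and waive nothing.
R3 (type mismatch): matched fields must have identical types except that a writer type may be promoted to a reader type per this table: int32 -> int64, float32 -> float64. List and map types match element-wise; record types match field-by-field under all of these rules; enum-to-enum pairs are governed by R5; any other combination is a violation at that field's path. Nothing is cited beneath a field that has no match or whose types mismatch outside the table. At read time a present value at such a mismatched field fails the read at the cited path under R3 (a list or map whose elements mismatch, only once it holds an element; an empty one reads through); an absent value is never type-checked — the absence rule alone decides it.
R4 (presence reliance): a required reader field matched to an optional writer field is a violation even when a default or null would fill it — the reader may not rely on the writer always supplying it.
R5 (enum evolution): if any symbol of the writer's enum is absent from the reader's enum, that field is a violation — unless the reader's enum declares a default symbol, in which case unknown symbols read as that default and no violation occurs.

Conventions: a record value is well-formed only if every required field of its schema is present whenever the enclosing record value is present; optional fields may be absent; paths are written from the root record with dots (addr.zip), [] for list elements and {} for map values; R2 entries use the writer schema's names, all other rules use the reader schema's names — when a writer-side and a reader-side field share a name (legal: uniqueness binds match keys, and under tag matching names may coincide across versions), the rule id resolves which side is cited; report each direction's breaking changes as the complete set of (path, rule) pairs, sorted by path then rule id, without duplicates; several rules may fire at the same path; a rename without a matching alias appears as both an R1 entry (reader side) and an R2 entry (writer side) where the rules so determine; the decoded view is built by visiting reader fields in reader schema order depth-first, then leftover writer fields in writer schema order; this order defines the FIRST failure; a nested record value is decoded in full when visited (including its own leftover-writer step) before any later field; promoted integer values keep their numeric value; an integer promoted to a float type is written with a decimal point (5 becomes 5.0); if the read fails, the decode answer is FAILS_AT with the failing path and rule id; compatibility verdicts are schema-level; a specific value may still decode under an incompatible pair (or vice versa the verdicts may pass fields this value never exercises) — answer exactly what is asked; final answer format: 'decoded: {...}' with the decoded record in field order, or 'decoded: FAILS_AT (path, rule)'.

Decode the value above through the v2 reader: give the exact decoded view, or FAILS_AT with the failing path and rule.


arrows below run writer -> reader for Shipment
decode walk for Shipment under reader schema v2:
  severity := null (not supplied -> null)
  score := null (not supplied -> null)
  attrs := {"b": 3, "a": 0}
  weight := null (not supplied -> null)
  checksum := null (not supplied -> null)
  blob := 0xFF
  => decoded: {"severity": null, "score": null, "attrs": {"b": 3, "a": 0}, "weight": null, "checksum": null, "blob": 0xFF}
diffs on Shipment not affecting the asked answer:
  enum Channel (field severity in record Shipment): symbol MID added -> affects the rule determinations only; this particular Shipment value decodes identically
  field weight in record Shipment: tag 7 changed to 17 -> affects the rule determinations only; this particular Shipment value decodes identically
  field checksum in record Shipment: type bytes changed to int64 -> affects the rule determinations only; this particular Shipment value decodes identically

decoded: {"severity": null, "score": null, "attrs": {"b": 3, "a": 0}, "weight": null, "checksum": null, "blob": 0xFF}


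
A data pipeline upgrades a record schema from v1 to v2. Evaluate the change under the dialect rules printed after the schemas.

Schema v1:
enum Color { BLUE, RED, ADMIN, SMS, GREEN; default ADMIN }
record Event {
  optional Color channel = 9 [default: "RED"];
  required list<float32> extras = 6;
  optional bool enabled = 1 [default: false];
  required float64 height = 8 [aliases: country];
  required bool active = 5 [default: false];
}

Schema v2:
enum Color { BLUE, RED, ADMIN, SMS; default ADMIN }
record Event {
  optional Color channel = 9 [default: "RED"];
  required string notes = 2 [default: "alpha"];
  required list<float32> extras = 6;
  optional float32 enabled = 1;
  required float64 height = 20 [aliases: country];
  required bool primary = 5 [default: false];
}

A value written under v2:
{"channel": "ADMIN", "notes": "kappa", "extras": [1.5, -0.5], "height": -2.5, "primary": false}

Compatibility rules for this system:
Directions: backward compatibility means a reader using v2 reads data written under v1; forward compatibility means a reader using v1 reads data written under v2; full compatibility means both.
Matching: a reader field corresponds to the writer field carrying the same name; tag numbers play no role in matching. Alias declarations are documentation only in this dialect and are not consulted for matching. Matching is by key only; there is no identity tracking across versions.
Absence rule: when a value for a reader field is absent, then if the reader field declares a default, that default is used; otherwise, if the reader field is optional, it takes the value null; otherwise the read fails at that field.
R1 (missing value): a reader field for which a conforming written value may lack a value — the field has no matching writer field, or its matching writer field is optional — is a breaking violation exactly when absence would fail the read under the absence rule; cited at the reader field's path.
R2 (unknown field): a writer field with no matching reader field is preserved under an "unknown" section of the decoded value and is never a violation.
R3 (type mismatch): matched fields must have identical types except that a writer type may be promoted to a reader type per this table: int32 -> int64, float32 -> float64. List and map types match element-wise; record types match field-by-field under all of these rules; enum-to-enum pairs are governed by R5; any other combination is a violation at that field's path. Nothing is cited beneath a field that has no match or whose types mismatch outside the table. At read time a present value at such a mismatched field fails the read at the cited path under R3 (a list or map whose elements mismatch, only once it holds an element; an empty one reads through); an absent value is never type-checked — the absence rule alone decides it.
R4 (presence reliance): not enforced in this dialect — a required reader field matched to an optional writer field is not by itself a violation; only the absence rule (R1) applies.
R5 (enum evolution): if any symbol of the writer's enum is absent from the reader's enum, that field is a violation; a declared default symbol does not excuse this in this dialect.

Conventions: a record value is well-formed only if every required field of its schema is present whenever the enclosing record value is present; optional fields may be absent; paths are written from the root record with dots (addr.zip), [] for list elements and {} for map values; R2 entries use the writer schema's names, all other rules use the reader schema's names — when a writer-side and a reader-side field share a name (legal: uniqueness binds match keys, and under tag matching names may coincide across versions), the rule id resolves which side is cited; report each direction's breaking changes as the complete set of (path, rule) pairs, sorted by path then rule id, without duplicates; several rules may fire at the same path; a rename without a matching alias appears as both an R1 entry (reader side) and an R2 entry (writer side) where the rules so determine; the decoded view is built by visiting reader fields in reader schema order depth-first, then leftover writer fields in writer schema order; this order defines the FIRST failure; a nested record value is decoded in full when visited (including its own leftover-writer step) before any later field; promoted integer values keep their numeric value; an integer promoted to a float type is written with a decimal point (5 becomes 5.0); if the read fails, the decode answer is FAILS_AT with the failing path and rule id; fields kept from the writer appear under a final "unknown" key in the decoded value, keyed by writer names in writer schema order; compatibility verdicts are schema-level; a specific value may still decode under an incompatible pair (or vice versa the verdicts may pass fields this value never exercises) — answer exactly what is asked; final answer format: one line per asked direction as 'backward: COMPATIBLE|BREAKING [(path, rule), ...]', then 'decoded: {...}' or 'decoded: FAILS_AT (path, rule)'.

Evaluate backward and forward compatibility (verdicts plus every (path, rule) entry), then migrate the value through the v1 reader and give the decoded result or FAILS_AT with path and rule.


backward: BREAKING [(channel, R5), (enabled, R3)]; forward: BREAKING [(enabled, R3)]; decoded: {"channel": "ADMIN", "extras": [1.5, -0.5], "enabled": false, "height": -2.5, "active": false, "unknown": {"notes": "kappa", "primary": false}}

arrows below run writer -> reader for Event
checking backward for Event: reader v2 against writer v1:
  channel: paired with writer channel (Color -> Color; writer optional)
  no writer field matches reader notes
  extras: paired with writer extras (list<float32> -> list<float32>; writer required)
  enabled: paired with writer enabled (bool -> float32; writer optional)
  height: paired with writer height (float64 -> float64; writer required)
  no writer field matches reader primary
  active (writer side), unknown to reader
  rule R5 violated at channel
  rule R3 violated at enabled
  => backward verdict for Event: BREAKING, 2 violation(s)
checking forward for Event: reader v1 against writer v2:
  channel: paired with writer channel (Color -> Color; writer optional)
  extras: paired with writer extras (list<float32> -> list<float32>; writer required)
  enabled: paired with writer enabled (float32 -> bool; writer optional)
  height: paired with writer height (float64 -> float64; writer required)
  no writer field matches reader active
  notes (writer side), unknown to reader
  primary (writer side), unknown to reader
  rule R3 violated at enabled
  => forward verdict for Event: BREAKING, 1 violation(s)
decode walk for Event under reader schema v1:
  channel := "ADMIN"
  extras := [1.5, -0.5]
  enabled := false (absent -> default)
  height := -2.5
  active := false (absent -> default)
  writer notes: kept under "unknown"
  writer primary: kept under "unknown"
  => decoded: {"channel": "ADMIN", "extras": [1.5, -0.5], "enabled": false, "height": -2.5, "active": false, "unknown": {"notes": "kappa", "primary": false}}
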